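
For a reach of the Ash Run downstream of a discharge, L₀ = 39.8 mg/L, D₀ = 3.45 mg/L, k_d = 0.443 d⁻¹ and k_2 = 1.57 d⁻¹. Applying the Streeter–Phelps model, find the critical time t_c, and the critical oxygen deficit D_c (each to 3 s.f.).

t_c ≈ 0.902 d; D_c ≈ 7.53 mg/L

t_c = [1/(k_2−k_d)] ln[(k_2/k_d)(1 − D₀(k_2−k_d)/(k_d L₀))]
= [1/(1.57−0.443)] ln[(1.57/0.443)(1 − 3.45×1.127/(0.443×39.8))]
= (1/1.127) ln[3.544 × 0.7795] = 0.8873 × ln(2.762) = 0.8873 × 1.016 = 0.9016 d.
D_c = (k_d/k_2) L₀ e^(−k_d t_c) = (0.443/1.57) × 39.8 × e^(−0.443×0.9016) = 0.2822 × 39.8 × 0.6707 = 7.532 mg/L.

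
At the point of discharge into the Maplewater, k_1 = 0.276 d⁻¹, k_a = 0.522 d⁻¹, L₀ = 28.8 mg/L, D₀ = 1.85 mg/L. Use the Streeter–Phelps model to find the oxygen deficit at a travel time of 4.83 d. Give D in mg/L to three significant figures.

D ≈ 6.07 mg/L

k_1 L₀/(k_a−k_1) = 0.276×28.8/(0.522−0.276) = 7.949/0.2460 = 32.31 mg/L.
e^(−k_1 t) = e^(−0.276×4.830) = 0.2637; e^(−k_a t) = e^(−0.522×4.830) = 0.08036.
D = 32.31 × (0.2637 − 0.08036) + 1.85 × 0.08036 = 5.923 + 0.1487 = 6.072 mg/L.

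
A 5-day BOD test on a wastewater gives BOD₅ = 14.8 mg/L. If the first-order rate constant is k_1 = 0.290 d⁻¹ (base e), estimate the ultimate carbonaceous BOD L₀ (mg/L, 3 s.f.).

BOD₅ = L₀(1 − e^(−5k_1)) ⇒ L₀ = BOD₅ / (1 − e^(−5×0.290))
= 14.8 / (1 − 0.2346) = 14.8 / 0.7654 = 19.34 mg/L.

L₀ ≈ 19.3 mg/L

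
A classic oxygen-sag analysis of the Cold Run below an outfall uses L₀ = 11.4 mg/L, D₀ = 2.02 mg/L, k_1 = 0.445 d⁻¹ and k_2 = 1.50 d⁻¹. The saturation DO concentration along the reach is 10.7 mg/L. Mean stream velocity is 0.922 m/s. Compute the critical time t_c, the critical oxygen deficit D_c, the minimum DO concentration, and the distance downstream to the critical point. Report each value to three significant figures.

t_c = [1/(k_2−k_1)] ln[(k_2/k_1)(1 − D₀(k_2−k_1)/(k_1 L₀))]
= [1/(1.50−0.445)] ln[(1.50/0.445)(1 − 2.02×1.055/(0.445×11.4))]
= (1/1.055) ln[3.371 × 0.5799] = 0.9479 × ln(1.955) = 0.9479 × 0.6703 = 0.6353 d.
D_c = (k_1/k_2) L₀ e^(−k_1 t_c) = (0.445/1.50) × 11.4 × e^(−0.445×0.6353) = 0.2967 × 11.4 × 0.7537 = 2.549 mg/L.
Minimum DO = C_s − D_c = 10.7 − 2.549 = 8.151 mg/L.
x_c = v t_c = 0.922 m/s × 0.6353 d × 86400 s/d = 50610 m ≈ 50.6 km.

t_c ≈ 0.635 d; D_c ≈ 2.55 mg/L; min DO ≈ 8.15 mg/L; x_c ≈ 50.6 km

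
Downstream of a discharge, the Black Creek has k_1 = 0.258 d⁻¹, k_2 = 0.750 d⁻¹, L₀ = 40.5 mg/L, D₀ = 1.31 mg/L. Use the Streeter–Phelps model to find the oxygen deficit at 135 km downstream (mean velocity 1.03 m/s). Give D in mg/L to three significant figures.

D ≈ 7.97 mg/L

Travel time t = x/v = 135 km / (1.03 m/s) = 135000 m / 1.03 m/s = 131100 s = 1.517 d.
k_1 L₀/(k_2−k_1) = 0.258×40.5/(0.750−0.258) = 10.45/0.4920 = 21.24 mg/L.
e^(−k_1 t) = e^(−0.258×1.517) = 0.6761; e^(−k_2 t) = e^(−0.750×1.517) = 0.3205.
D = 21.24 × (0.6761 − 0.3205) + 1.31 × 0.3205 = 7.552 + 0.4199 = 7.972 mg/L.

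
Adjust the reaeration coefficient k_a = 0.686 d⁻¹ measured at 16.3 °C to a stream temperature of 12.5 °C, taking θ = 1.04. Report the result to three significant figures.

k_a(T₂) = k_a(T₁) · θ^(T₂−T₁) = 0.686 × 1.04^(12.5−16.3)
= 0.686 × 1.04^-3.80 = 0.686 × 0.8615 = 0.5910 d⁻¹.

k_a ≈ 0.591 d⁻¹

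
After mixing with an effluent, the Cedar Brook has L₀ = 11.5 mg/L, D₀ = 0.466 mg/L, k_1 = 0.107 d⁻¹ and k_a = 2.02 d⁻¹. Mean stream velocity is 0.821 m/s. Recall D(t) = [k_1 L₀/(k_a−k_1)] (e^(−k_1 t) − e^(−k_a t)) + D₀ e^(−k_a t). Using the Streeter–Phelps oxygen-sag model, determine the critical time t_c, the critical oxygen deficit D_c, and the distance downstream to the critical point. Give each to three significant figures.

t_c ≈ 0.862 d; D_c ≈ 0.555 mg/L; x_c ≈ 61.1 km

t_c = [1/(k_a−k_1)] ln[(k_a/k_1)(1 − D₀(k_a−k_1)/(k_1 L₀))]
= [1/(2.02−0.107)] ln[(2.02/0.107)(1 − 0.466×1.913/(0.107×11.5))]
= (1/1.913) ln[18.88 × 0.2755] = 0.5227 × ln(5.202) = 0.5227 × 1.649 = 0.8620 d.
D_c = (k_1/k_a) L₀ e^(−k_1 t_c) = (0.107/2.02) × 11.5 × e^(−0.107×0.8620) = 0.05297 × 11.5 × 0.9119 = 0.5555 mg/L.
x_c = v t_c = 0.821 m/s × 0.8620 d × 86400 s/d = 61140 m ≈ 61.1 km.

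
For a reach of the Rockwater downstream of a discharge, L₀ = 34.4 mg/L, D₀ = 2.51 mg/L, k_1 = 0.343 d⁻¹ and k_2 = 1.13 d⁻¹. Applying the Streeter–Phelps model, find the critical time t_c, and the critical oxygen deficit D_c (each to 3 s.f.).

t_c ≈ 1.28 d; D_c ≈ 6.73 mg/L

With k_2/k_1 = 3.294 and 1 − D₀(k_2−k_1)/(k_1 L₀) = 0.8326,
t_c = ln(3.294 × 0.8326) / (1.13 − 0.343) = ln(2.743) / 0.7870 = 1.009/0.7870 = 1.282 d.
D_c = (k_1/k_2) L₀ e^(−k_1 t_c) = (0.343/1.13) × 34.4 × e^(−0.343×1.282) = 0.3035 × 34.4 × 0.6442 = 6.726 mg/L.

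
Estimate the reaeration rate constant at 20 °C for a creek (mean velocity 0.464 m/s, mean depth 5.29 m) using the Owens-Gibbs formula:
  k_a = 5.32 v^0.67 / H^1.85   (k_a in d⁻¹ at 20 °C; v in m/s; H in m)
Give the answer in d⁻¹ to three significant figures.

k_a ≈ 0.146 d⁻¹

k_a = 5.32 × 0.464^0.67 / 5.29^1.85 = 5.32 × 0.5978 / 21.80 = 0.1459 d⁻¹.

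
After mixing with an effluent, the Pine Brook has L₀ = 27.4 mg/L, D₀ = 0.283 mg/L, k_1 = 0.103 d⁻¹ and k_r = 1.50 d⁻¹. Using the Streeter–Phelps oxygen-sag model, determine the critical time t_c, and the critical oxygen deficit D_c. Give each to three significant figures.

With k_r/k_1 = 14.56 and 1 − D₀(k_r−k_1)/(k_1 L₀) = 0.8599,
t_c = ln(14.56 × 0.8599) / (1.50 − 0.103) = ln(12.52) / 1.397 = 2.528/1.397 = 1.809 d.
L(t_c) = L₀ e^(−k_1 t_c) = 27.4 × 0.8300 = 22.74 mg/L, and at the critical point k_r D_c = k_1 L, so D_c = (0.103/1.50) × 22.74 = 1.562 mg/L.

t_c ≈ 1.81 d; D_c ≈ 1.56 mg/L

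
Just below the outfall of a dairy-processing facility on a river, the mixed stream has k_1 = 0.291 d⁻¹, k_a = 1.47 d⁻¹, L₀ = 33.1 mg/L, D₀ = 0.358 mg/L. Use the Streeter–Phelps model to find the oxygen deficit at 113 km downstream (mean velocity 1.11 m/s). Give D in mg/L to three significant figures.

Travel time t = x/v = 113 km / (1.11 m/s) = 113000 m / 1.11 m/s = 101800 s = 1.178 d.
k_1 L₀/(k_a−k_1) = 0.291×33.1/(1.47−0.291) = 9.632/1.179 = 8.170 mg/L.
e^(−k_1 t) = e^(−0.291×1.178) = 0.7097; e^(−k_a t) = e^(−1.47×1.178) = 0.1769.
D = 8.170 × (0.7097 − 0.1769) + 0.358 × 0.1769 = 4.353 + 0.06334 = 4.416 mg/L.

D ≈ 4.42 mg/L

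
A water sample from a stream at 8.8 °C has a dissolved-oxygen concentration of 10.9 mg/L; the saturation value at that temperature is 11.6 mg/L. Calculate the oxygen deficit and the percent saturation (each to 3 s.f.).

D = C_s − C = 11.6 − 10.9 = 0.700 mg/L.
% saturation = 10.9/11.6 × 100 = 94.0 %.

D ≈ 0.700 mg/L; 94.0 % saturation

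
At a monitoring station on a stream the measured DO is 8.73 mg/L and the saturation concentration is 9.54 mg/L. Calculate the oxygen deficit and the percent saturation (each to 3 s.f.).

D ≈ 0.810 mg/L; 91.5 % saturation

D = C_s − C = 9.54 − 8.73 = 0.810 mg/L.
% saturation = 8.73/9.54 × 100 = 91.5 %.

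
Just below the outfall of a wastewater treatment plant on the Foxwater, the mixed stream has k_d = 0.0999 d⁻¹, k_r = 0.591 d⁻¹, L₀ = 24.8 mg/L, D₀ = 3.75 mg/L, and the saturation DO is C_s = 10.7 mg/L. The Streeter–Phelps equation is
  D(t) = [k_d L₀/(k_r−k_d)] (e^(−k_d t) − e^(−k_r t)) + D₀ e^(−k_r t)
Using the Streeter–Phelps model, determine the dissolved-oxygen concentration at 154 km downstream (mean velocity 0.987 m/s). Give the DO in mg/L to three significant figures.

DO ≈ 6.93 mg/L

Travel time t = x/v = 154 km / (0.987 m/s) = 154000 m / 0.987 m/s = 156000 s = 1.806 d.
k_d L₀/(k_r−k_d) = 0.0999×24.8/(0.591−0.0999) = 2.478/0.4911 = 5.045 mg/L.
e^(−k_d t) = e^(−0.0999×1.806) = 0.8349; e^(−k_r t) = e^(−0.591×1.806) = 0.3439.
D = 5.045 × (0.8349 − 0.3439) + 3.75 × 0.3439 = 2.477 + 1.290 = 3.767 mg/L.
DO = C_s − D = 10.7 − 3.767 = 6.933 mg/L.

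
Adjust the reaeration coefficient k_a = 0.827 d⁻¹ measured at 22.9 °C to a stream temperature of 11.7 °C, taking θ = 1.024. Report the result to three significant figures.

k_a ≈ 0.634 d⁻¹

k_a(T₂) = k_a(T₁) · θ^(T₂−T₁) = 0.827 × 1.024^(11.7−22.9)
= 0.827 × 1.024^-11.2 = 0.827 × 0.7667 = 0.6341 d⁻¹.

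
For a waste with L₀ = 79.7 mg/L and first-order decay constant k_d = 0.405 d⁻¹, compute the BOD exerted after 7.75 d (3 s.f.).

y_t = L₀(1 − e^(−k_d t)) = 79.7 × (1 − e^(−0.405×7.75))
= 79.7 × (1 − 0.04334) = 79.7 × 0.9567 = 76.25 mg/L.

y ≈ 76.2 mg/L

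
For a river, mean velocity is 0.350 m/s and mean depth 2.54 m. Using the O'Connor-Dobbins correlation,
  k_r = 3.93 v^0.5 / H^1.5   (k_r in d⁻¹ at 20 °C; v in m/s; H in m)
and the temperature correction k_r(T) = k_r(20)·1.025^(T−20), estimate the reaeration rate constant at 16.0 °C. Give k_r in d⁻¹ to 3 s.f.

k_r ≈ 0.520 d⁻¹

k_r(20) = 3.93 × 0.350^0.5 / 2.54^1.5 = 3.93 × 0.5916 / 4.048 = 0.5743 d⁻¹.
k_r(16.0) = 0.5743 × 1.025^(16.0−20) = 0.5743 × 0.9060 = 0.5203 d⁻¹.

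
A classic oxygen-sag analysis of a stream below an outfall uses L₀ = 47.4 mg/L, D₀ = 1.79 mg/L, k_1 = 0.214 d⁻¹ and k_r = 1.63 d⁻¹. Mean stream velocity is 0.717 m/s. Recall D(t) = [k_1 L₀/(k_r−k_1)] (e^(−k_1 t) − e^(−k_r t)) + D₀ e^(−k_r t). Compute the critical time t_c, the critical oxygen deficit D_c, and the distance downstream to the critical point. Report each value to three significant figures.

t_c ≈ 1.23 d; D_c ≈ 4.78 mg/L; x_c ≈ 76.2 km

t_c = [1/(k_r−k_1)] ln[(k_r/k_1)(1 − D₀(k_r−k_1)/(k_1 L₀))]
= [1/(1.63−0.214)] ln[(1.63/0.214)(1 − 1.79×1.416/(0.214×47.4))]
= (1/1.416) ln[7.617 × 0.7501] = 0.7062 × ln(5.714) = 0.7062 × 1.743 = 1.231 d.
D_c = (k_1/k_r) L₀ e^(−k_1 t_c) = (0.214/1.63) × 47.4 × e^(−0.214×1.231) = 0.1313 × 47.4 × 0.7684 = 4.782 mg/L.
x_c = v t_c = 0.717 m/s × 1.231 d × 86400 s/d = 76250 m ≈ 76.2 km.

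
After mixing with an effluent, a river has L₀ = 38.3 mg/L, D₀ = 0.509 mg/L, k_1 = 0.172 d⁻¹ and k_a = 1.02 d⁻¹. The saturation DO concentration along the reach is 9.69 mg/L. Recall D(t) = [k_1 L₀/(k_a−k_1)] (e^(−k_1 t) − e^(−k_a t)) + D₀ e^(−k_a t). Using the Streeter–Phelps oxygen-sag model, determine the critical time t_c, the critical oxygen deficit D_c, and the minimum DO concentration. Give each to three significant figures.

With k_a/k_1 = 5.930 and 1 − D₀(k_a−k_1)/(k_1 L₀) = 0.9345,
t_c = ln(5.930 × 0.9345) / (1.02 − 0.172) = ln(5.542) / 0.8480 = 1.712/0.8480 = 2.019 d.
L(t_c) = L₀ e^(−k_1 t_c) = 38.3 × 0.7066 = 27.06 mg/L, and at the critical point k_a D_c = k_1 L, so D_c = (0.172/1.02) × 27.06 = 4.563 mg/L.
Minimum DO = C_s − D_c = 9.69 − 4.563 = 5.127 mg/L.

t_c ≈ 2.02 d; D_c ≈ 4.56 mg/L; min DO ≈ 5.13 mg/L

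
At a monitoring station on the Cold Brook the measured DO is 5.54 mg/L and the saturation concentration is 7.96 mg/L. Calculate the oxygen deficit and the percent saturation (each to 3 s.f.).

D = C_s − C = 7.96 − 5.54 = 2.42 mg/L.
% saturation = 5.54/7.96 × 100 = 69.6 %.

D ≈ 2.42 mg/L; 69.6 % saturation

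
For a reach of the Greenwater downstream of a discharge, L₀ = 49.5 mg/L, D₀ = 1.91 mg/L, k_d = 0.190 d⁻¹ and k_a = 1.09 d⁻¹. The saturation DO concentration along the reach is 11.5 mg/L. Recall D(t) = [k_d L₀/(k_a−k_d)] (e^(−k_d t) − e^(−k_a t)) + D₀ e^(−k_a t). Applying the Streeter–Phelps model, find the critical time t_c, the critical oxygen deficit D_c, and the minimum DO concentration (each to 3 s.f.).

t_c = [1/(k_a−k_d)] ln[(k_a/k_d)(1 − D₀(k_a−k_d)/(k_d L₀))]
= [1/(1.09−0.190)] ln[(1.09/0.190)(1 − 1.91×0.9000/(0.190×49.5))]
= (1/0.9000) ln[5.737 × 0.8172] = 1.111 × ln(4.688) = 1.111 × 1.545 = 1.717 d.
D_c = (k_d/k_a) L₀ e^(−k_d t_c) = (0.190/1.09) × 49.5 × e^(−0.190×1.717) = 0.1743 × 49.5 × 0.7217 = 6.227 mg/L.
Minimum DO = C_s − D_c = 11.5 − 6.227 = 5.273 mg/L.

t_c ≈ 1.72 d; D_c ≈ 6.23 mg/L; min DO ≈ 5.27 mg/L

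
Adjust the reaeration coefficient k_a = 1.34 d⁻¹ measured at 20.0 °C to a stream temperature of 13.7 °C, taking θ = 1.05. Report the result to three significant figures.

k_a(T₂) = k_a(T₁) · θ^(T₂−T₁) = 1.34 × 1.05^(13.7−20.0)
= 1.34 × 1.05^-6.30 = 1.34 × 0.7354 = 0.9854 d⁻¹.

k_a ≈ 0.985 d⁻¹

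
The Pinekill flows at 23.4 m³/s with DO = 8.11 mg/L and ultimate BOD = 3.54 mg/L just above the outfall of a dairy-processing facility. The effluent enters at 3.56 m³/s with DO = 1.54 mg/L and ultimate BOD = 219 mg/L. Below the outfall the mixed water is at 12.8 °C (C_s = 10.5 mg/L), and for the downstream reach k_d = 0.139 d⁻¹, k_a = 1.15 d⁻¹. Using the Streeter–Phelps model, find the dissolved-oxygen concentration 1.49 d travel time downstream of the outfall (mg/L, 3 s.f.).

Mixed DO = (23.4×8.11 + 3.56×1.54)/(23.4+3.56) = 195.3/26.96 = 7.242 mg/L.
Mixed L₀ = (23.4×3.54 + 3.56×219)/(26.96) = 862.5/26.96 = 31.99 mg/L.
Initial deficit D₀ = C_s − DO₀ = 10.5 − 7.242 = 3.258 mg/L.
D(1.49) = [0.139×31.99/(1.15−0.139)](e^(−0.139×1.49) − e^(−1.15×1.49)) + 3.258 e^(−1.15×1.49)
= 4.398 × (0.8129 − 0.1802) + 3.258 × 0.1802 = 3.370 mg/L.
DO = 10.5 − 3.370 = 7.130 mg/L.

DO ≈ 7.13 mg/L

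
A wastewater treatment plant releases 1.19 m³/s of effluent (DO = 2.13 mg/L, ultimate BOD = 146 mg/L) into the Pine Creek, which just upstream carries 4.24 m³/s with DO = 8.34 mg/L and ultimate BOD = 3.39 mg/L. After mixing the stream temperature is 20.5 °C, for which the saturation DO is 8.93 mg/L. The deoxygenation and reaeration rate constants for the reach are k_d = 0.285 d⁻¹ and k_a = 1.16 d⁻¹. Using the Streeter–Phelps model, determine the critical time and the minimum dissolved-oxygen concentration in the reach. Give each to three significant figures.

Mixed DO = (4.24×8.34 + 1.19×2.13)/(4.24+1.19) = 37.90/5.430 = 6.979 mg/L.
Mixed L₀ = (4.24×3.39 + 1.19×146)/(5.430) = 188.1/5.430 = 34.64 mg/L.
Initial deficit D₀ = C_s − DO₀ = 8.93 − 6.979 = 1.951 mg/L.
t_c = (1/0.8750) ln[(1.16/0.285)(1 − 1.951×0.8750/(0.285×34.64))] = 1.143 × ln(3.366) = 1.387 d.
D_c = (0.285/1.16) × 34.64 × e^(−0.285×1.387) = 0.2457 × 34.64 × 0.6734 = 5.732 mg/L.
Minimum DO = 8.93 − 5.732 = 3.198 mg/L.

t_c ≈ 1.39 d; minimum DO ≈ 3.20 mg/L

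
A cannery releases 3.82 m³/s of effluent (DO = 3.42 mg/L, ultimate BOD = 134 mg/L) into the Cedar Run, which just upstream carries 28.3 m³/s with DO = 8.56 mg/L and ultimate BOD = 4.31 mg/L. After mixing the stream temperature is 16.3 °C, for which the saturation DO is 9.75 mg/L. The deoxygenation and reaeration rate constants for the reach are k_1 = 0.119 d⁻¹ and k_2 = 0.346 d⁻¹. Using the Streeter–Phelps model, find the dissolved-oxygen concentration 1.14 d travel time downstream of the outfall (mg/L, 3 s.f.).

DO ≈ 6.48 mg/L

Mixed DO = (28.3×8.56 + 3.82×3.42)/(28.3+3.82) = 255.3/32.12 = 7.949 mg/L.
Mixed L₀ = (28.3×4.31 + 3.82×134)/(32.12) = 633.9/32.12 = 19.73 mg/L.
Initial deficit D₀ = C_s − DO₀ = 9.75 − 7.949 = 1.801 mg/L.
D(1.14) = [0.119×19.73/(0.346−0.119)](e^(−0.119×1.14) − e^(−0.346×1.14)) + 1.801 e^(−0.346×1.14)
= 10.35 × (0.8731 − 0.6741) + 1.801 × 0.6741 = 3.274 mg/L.
DO = 9.75 − 3.274 = 6.476 mg/L.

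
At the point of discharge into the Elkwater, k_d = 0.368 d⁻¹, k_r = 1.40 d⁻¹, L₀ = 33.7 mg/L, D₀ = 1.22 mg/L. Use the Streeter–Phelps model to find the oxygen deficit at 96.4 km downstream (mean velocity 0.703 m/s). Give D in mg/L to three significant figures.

D ≈ 5.53 mg/L

Travel time t = x/v = 96.4 km / (0.703 m/s) = 96400 m / 0.703 m/s = 137100 s = 1.587 d.
k_d L₀/(k_r−k_d) = 0.368×33.7/(1.40−0.368) = 12.40/1.032 = 12.02 mg/L.
e^(−k_d t) = e^(−0.368×1.587) = 0.5576; e^(−k_r t) = e^(−1.40×1.587) = 0.1084.
D = 12.02 × (0.5576 − 0.1084) + 1.22 × 0.1084 = 5.398 + 0.1322 = 5.531 mg/L.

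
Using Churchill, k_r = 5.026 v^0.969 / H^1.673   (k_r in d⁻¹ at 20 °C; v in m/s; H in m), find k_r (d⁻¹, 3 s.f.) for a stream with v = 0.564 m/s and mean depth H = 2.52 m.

k_r = 5.026 × 0.564^0.969 / 2.52^1.673 = 5.026 × 0.5741 / 4.694 = 0.6147 d⁻¹.

k_r ≈ 0.615 d⁻¹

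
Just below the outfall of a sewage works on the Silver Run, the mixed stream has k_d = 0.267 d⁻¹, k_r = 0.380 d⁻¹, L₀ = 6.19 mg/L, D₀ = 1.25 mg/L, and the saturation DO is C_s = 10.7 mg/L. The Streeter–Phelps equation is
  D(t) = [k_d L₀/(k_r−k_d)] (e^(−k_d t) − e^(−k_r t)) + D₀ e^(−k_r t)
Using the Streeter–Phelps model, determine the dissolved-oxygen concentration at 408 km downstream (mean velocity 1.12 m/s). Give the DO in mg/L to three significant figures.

DO ≈ 8.65 mg/L

Travel time t = x/v = 408 km / (1.12 m/s) = 408000 m / 1.12 m/s = 364300 s = 4.216 d.
k_d L₀/(k_r−k_d) = 0.267×6.19/(0.380−0.267) = 1.653/0.1130 = 14.63 mg/L.
e^(−k_d t) = e^(−0.267×4.216) = 0.3244; e^(−k_r t) = e^(−0.380×4.216) = 0.2015.
D = 14.63 × (0.3244 − 0.2015) + 1.25 × 0.2015 = 1.798 + 0.2518 = 2.050 mg/L.
DO = C_s − D = 10.7 − 2.050 = 8.650 mg/L.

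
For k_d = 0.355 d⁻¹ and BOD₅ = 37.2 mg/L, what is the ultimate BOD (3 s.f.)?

BOD₅ = L₀(1 − e^(−5k_d)) ⇒ L₀ = BOD₅ / (1 − e^(−5×0.355))
= 37.2 / (1 − 0.1695) = 37.2 / 0.8305 = 44.79 mg/L.

L₀ ≈ 44.8 mg/L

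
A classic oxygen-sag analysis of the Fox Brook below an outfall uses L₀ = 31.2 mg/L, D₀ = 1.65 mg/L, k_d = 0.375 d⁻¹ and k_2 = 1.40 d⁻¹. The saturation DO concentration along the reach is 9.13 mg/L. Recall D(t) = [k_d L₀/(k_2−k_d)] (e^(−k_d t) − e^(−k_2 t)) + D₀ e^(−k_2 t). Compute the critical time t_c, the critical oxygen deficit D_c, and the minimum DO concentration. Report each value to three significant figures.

t_c ≈ 1.13 d; D_c ≈ 5.46 mg/L; min DO ≈ 3.67 mg/L

With k_2/k_d = 3.733 and 1 − D₀(k_2−k_d)/(k_d L₀) = 0.8554,
t_c = ln(3.733 × 0.8554) / (1.40 − 0.375) = ln(3.194) / 1.025 = 1.161/1.025 = 1.133 d.
L(t_c) = L₀ e^(−k_d t_c) = 31.2 × 0.6539 = 20.40 mg/L, and at the critical point k_2 D_c = k_d L, so D_c = (0.375/1.40) × 20.40 = 5.465 mg/L.
Minimum DO = C_s − D_c = 9.13 − 5.465 = 3.665 mg/L.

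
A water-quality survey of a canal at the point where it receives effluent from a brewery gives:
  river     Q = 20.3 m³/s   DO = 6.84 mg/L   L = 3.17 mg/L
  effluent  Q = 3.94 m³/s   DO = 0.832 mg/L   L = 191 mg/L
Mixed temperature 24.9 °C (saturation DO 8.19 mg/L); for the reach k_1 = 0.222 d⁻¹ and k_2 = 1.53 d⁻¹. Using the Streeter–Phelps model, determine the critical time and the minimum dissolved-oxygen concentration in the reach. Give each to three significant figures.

t_c ≈ 1.08 d; minimum DO ≈ 4.34 mg/L

Mixed DO = (20.3×6.84 + 3.94×0.832)/(20.3+3.94) = 142.1/24.24 = 5.863 mg/L.
Mixed L₀ = (20.3×3.17 + 3.94×191)/(24.24) = 816.9/24.24 = 33.70 mg/L.
Initial deficit D₀ = C_s − DO₀ = 8.19 − 5.863 = 2.327 mg/L.
t_c = (1/1.308) ln[(1.53/0.222)(1 − 2.327×1.308/(0.222×33.70))] = 0.7645 × ln(4.089) = 1.077 d.
D_c = (0.222/1.53) × 33.70 × e^(−0.222×1.077) = 0.1451 × 33.70 × 0.7874 = 3.850 mg/L.
Minimum DO = 8.19 − 3.850 = 4.340 mg/L.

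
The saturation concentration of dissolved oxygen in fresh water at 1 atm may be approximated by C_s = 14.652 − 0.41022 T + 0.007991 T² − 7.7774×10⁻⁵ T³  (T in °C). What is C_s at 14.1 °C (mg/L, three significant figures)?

C_s ≈ 10.2 mg/L

C_s = 14.652 − 0.41022×14.1 + 0.007991×14.1² − 7.7774×10⁻⁵×14.1³ = 10.24 mg/L.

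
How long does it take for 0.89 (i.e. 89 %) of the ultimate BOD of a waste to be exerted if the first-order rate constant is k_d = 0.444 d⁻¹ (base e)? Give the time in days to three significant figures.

t ≈ 4.97 d

y/L₀ = 1 − e^(−k_d t) = 0.89 ⇒ e^(−k_d t) = 0.110
t = −ln(0.110) / 0.444 = 2.207 / 0.444 = 4.971 d.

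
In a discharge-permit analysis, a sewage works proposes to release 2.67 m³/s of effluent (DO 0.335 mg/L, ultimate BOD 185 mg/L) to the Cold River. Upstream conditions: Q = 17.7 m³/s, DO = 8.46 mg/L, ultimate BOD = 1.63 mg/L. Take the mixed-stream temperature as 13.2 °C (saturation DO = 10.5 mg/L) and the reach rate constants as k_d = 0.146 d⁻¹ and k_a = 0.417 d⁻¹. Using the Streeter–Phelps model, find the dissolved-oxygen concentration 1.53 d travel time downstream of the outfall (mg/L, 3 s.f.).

DO ≈ 5.11 mg/L

Mixed DO = (17.7×8.46 + 2.67×0.335)/(17.7+2.67) = 150.6/20.37 = 7.395 mg/L.
Mixed L₀ = (17.7×1.63 + 2.67×185)/(20.37) = 522.8/20.37 = 25.67 mg/L.
Initial deficit D₀ = C_s − DO₀ = 10.5 − 7.395 = 3.105 mg/L.
D(1.53) = [0.146×25.67/(0.417−0.146)](e^(−0.146×1.53) − e^(−0.417×1.53)) + 3.105 e^(−0.417×1.53)
= 13.83 × (0.7998 − 0.5283) + 3.105 × 0.5283 = 5.394 mg/L.
DO = 10.5 − 5.394 = 5.106 mg/L.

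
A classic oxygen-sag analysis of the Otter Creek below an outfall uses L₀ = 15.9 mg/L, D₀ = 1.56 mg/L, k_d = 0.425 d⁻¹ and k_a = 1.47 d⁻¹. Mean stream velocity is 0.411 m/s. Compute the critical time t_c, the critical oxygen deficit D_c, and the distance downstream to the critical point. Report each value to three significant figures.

t_c = [1/(k_a−k_d)] ln[(k_a/k_d)(1 − D₀(k_a−k_d)/(k_d L₀))]
= [1/(1.47−0.425)] ln[(1.47/0.425)(1 − 1.56×1.045/(0.425×15.9))]
= (1/1.045) ln[3.459 × 0.7588] = 0.9569 × ln(2.624) = 0.9569 × 0.9649 = 0.9233 d.
D_c = (k_d/k_a) L₀ e^(−k_d t_c) = (0.425/1.47) × 15.9 × e^(−0.425×0.9233) = 0.2891 × 15.9 × 0.6754 = 3.105 mg/L.
x_c = v t_c = 0.411 m/s × 0.9233 d × 86400 s/d = 32790 m ≈ 32.8 km.

t_c ≈ 0.923 d; D_c ≈ 3.10 mg/L; x_c ≈ 32.8 km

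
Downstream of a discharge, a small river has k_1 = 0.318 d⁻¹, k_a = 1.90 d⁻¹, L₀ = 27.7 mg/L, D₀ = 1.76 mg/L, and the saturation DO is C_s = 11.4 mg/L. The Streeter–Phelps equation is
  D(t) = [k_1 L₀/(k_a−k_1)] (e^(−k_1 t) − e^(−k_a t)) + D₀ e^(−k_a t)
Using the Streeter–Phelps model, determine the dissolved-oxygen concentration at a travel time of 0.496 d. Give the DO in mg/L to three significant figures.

DO ≈ 8.13 mg/L

k_1 L₀/(k_a−k_1) = 0.318×27.7/(1.90−0.318) = 8.809/1.582 = 5.568 mg/L.
e^(−k_1 t) = e^(−0.318×0.4960) = 0.8541; e^(−k_a t) = e^(−1.90×0.4960) = 0.3897.
D = 5.568 × (0.8541 − 0.3897) + 1.76 × 0.3897 = 2.586 + 0.6859 = 3.272 mg/L.
DO = C_s − D = 11.4 − 3.272 = 8.128 mg/L.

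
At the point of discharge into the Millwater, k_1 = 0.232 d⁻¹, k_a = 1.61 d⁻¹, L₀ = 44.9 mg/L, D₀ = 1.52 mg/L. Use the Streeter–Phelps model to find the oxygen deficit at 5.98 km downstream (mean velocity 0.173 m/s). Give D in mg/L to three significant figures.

D ≈ 3.72 mg/L

Travel time t = x/v = 5.98 km / (0.173 m/s) = 5980 m / 0.173 m/s = 34570 s = 0.4001 d.
k_1 L₀/(k_a−k_1) = 0.232×44.9/(1.61−0.232) = 10.42/1.378 = 7.559 mg/L.
e^(−k_1 t) = e^(−0.232×0.4001) = 0.9114; e^(−k_a t) = e^(−1.61×0.4001) = 0.5251.
D = 7.559 × (0.9114 − 0.5251) + 1.52 × 0.5251 = 2.920 + 0.7982 = 3.718 mg/L.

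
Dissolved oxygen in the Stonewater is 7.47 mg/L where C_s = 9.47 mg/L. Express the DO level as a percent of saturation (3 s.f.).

78.9 % saturation

% saturation = C/C_s × 100 = 7.47/9.47 × 100 = 78.9 %.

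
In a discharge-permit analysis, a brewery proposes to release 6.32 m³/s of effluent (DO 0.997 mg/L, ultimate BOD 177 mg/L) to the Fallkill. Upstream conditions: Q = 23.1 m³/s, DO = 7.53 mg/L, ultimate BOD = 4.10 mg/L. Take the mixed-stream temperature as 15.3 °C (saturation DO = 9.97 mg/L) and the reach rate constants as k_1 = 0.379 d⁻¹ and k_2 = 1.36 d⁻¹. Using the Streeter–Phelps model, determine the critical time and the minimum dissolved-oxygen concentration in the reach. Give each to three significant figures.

t_c ≈ 1.02 d; minimum DO ≈ 2.16 mg/L

Mixed DO = (23.1×7.53 + 6.32×0.997)/(23.1+6.32) = 180.2/29.42 = 6.127 mg/L.
Mixed L₀ = (23.1×4.10 + 6.32×177)/(29.42) = 1213/29.42 = 41.24 mg/L.
Initial deficit D₀ = C_s − DO₀ = 9.97 − 6.127 = 3.843 mg/L.
t_c = (1/0.9810) ln[(1.36/0.379)(1 − 3.843×0.9810/(0.379×41.24))] = 1.019 × ln(2.723) = 1.021 d.
D_c = (0.379/1.36) × 41.24 × e^(−0.379×1.021) = 0.2787 × 41.24 × 0.6791 = 7.805 mg/L.
Minimum DO = 9.97 − 7.805 = 2.165 mg/L.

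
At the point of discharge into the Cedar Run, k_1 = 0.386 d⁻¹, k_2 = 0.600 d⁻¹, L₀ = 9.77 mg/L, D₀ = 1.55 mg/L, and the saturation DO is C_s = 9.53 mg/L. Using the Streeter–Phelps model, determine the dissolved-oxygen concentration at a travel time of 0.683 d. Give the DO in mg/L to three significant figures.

DO ≈ 6.66 mg/L

k_1 L₀/(k_2−k_1) = 0.386×9.77/(0.600−0.386) = 3.771/0.2140 = 17.62 mg/L.
e^(−k_1 t) = e^(−0.386×0.6830) = 0.7683; e^(−k_2 t) = e^(−0.600×0.6830) = 0.6638.
D = 17.62 × (0.7683 − 0.6638) + 1.55 × 0.6638 = 1.841 + 1.029 = 2.870 mg/L.
DO = C_s − D = 9.53 − 2.870 = 6.660 mg/L.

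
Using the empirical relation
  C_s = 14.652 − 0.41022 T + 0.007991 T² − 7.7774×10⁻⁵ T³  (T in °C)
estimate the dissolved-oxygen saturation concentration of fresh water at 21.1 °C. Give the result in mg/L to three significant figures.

C_s = 14.652 − 0.41022×21.1 + 0.007991×21.1² − 7.7774×10⁻⁵×21.1³ = 8.823 mg/L.

C_s ≈ 8.82 mg/L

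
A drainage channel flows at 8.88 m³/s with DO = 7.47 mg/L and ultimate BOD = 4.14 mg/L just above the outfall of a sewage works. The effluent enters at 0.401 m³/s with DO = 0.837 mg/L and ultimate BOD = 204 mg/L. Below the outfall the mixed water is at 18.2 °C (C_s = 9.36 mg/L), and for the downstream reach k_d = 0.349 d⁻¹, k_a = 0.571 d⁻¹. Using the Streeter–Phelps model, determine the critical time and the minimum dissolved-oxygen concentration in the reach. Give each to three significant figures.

Mixed DO = (8.88×7.47 + 0.401×0.837)/(8.88+0.401) = 66.67/9.281 = 7.183 mg/L.
Mixed L₀ = (8.88×4.14 + 0.401×204)/(9.281) = 118.6/9.281 = 12.78 mg/L.
Initial deficit D₀ = C_s − DO₀ = 9.36 − 7.183 = 2.177 mg/L.
t_c = (1/0.2220) ln[(0.571/0.349)(1 − 2.177×0.2220/(0.349×12.78))] = 4.505 × ln(1.459) = 1.701 d.
D_c = (0.349/0.571) × 12.78 × e^(−0.349×1.701) = 0.6112 × 12.78 × 0.5523 = 4.313 mg/L.
Minimum DO = 9.36 − 4.313 = 5.047 mg/L.

t_c ≈ 1.70 d; minimum DO ≈ 5.05 mg/L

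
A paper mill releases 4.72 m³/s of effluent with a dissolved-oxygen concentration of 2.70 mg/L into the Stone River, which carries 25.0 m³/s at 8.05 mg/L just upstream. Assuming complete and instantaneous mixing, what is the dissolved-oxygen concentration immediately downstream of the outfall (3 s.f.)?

Flow-weighted mixing: C = (Q_r C_r + Q_w C_w)/(Q_r + Q_w)
= (25.0×8.05 + 4.72×2.70)/(25.0 + 4.72) = 214.0/29.72 = 7.200 mg/L.

7.20 mg/L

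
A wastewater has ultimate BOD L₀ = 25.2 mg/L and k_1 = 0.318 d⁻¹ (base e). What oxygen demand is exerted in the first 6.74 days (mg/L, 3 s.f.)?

y_t = L₀(1 − e^(−k_1 t)) = 25.2 × (1 − e^(−0.318×6.74))
= 25.2 × (1 − 0.1173) = 25.2 × 0.8827 = 22.24 mg/L.

y ≈ 22.2 mg/L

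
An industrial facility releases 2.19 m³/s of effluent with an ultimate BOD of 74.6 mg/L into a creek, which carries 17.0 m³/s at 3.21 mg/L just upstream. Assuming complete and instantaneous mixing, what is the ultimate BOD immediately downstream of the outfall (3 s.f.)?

11.4 mg/L

Flow-weighted mixing: C = (Q_r C_r + Q_w C_w)/(Q_r + Q_w)
= (17.0×3.21 + 2.19×74.6)/(17.0 + 2.19) = 217.9/19.19 = 11.36 mg/L.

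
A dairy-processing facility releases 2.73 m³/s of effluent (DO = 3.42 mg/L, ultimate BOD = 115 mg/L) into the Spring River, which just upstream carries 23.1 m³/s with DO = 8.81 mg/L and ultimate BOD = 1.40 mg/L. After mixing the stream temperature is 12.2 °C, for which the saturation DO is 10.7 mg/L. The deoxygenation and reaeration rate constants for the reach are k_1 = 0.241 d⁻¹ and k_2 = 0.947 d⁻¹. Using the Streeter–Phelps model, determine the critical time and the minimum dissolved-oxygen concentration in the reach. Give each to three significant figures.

Mixed DO = (23.1×8.81 + 2.73×3.42)/(23.1+2.73) = 212.8/25.83 = 8.240 mg/L.
Mixed L₀ = (23.1×1.40 + 2.73×115)/(25.83) = 346.3/25.83 = 13.41 mg/L.
Initial deficit D₀ = C_s − DO₀ = 10.7 − 8.240 = 2.460 mg/L.
t_c = (1/0.7060) ln[(0.947/0.241)(1 − 2.460×0.7060/(0.241×13.41))] = 1.416 × ln(1.818) = 0.8463 d.
D_c = (0.241/0.947) × 13.41 × e^(−0.241×0.8463) = 0.2545 × 13.41 × 0.8155 = 2.782 mg/L.
Minimum DO = 10.7 − 2.782 = 7.918 mg/L.

t_c ≈ 0.846 d; minimum DO ≈ 7.92 mg/L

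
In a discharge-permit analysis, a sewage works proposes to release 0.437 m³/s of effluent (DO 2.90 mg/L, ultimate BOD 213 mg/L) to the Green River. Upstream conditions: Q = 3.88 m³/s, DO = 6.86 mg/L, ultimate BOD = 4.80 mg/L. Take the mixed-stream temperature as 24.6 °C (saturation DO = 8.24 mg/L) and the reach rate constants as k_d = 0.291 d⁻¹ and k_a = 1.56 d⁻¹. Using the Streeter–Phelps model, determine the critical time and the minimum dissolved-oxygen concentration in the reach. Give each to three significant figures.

Mixed DO = (3.88×6.86 + 0.437×2.90)/(3.88+0.437) = 27.88/4.317 = 6.459 mg/L.
Mixed L₀ = (3.88×4.80 + 0.437×213)/(4.317) = 111.7/4.317 = 25.88 mg/L.
Initial deficit D₀ = C_s − DO₀ = 8.24 − 6.459 = 1.781 mg/L.
t_c = (1/1.269) ln[(1.56/0.291)(1 − 1.781×1.269/(0.291×25.88))] = 0.7880 × ln(3.752) = 1.042 d.
D_c = (0.291/1.56) × 25.88 × e^(−0.291×1.042) = 0.1865 × 25.88 × 0.7384 = 3.564 mg/L.
Minimum DO = 8.24 − 3.564 = 4.676 mg/L.

t_c ≈ 1.04 d; minimum DO ≈ 4.68 mg/L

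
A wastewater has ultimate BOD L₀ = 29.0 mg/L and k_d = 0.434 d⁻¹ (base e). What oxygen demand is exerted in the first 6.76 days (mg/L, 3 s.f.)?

y ≈ 27.5 mg/L

y_t = L₀(1 − e^(−k_d t)) = 29.0 × (1 − e^(−0.434×6.76))
= 29.0 × (1 − 0.05319) = 29.0 × 0.9468 = 27.46 mg/L.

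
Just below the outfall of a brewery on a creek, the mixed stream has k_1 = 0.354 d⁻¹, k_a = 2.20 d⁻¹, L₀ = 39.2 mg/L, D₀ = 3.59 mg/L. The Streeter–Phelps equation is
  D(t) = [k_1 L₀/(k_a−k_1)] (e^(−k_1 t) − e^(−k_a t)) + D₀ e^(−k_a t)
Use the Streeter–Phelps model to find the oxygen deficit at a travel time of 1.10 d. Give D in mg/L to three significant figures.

D ≈ 4.74 mg/L

k_1 L₀/(k_a−k_1) = 0.354×39.2/(2.20−0.354) = 13.88/1.846 = 7.517 mg/L.
e^(−k_1 t) = e^(−0.354×1.100) = 0.6775; e^(−k_a t) = e^(−2.20×1.100) = 0.08892.
D = 7.517 × (0.6775 − 0.08892) + 3.59 × 0.08892 = 4.424 + 0.3192 = 4.743 mg/L.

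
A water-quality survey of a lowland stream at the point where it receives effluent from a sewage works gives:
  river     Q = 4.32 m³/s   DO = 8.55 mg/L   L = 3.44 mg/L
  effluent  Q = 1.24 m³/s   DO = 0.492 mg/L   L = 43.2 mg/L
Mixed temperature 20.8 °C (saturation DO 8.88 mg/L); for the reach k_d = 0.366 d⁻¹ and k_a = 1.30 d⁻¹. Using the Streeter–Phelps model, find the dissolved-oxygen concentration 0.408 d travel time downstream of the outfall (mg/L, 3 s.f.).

Mixed DO = (4.32×8.55 + 1.24×0.492)/(4.32+1.24) = 37.55/5.560 = 6.753 mg/L.
Mixed L₀ = (4.32×3.44 + 1.24×43.2)/(5.560) = 68.43/5.560 = 12.31 mg/L.
Initial deficit D₀ = C_s − DO₀ = 8.88 − 6.753 = 2.127 mg/L.
D(0.408) = [0.366×12.31/(1.30−0.366)](e^(−0.366×0.408) − e^(−1.30×0.408)) + 2.127 e^(−1.30×0.408)
= 4.823 × (0.8613 − 0.5884) + 2.127 × 0.5884 = 2.568 mg/L.
DO = 8.88 − 2.568 = 6.312 mg/L.

DO ≈ 6.31 mg/L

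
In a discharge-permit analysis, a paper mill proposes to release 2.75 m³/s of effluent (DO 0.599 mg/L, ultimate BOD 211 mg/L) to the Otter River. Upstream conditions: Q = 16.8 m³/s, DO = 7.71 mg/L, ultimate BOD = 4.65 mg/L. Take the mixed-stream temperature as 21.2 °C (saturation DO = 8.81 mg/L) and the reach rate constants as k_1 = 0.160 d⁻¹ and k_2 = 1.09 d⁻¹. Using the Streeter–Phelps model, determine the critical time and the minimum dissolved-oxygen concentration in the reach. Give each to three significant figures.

Mixed DO = (16.8×7.71 + 2.75×0.599)/(16.8+2.75) = 131.2/19.55 = 6.710 mg/L.
Mixed L₀ = (16.8×4.65 + 2.75×211)/(19.55) = 658.4/19.55 = 33.68 mg/L.
Initial deficit D₀ = C_s − DO₀ = 8.81 − 6.710 = 2.100 mg/L.
t_c = (1/0.9300) ln[(1.09/0.160)(1 − 2.100×0.9300/(0.160×33.68))] = 1.075 × ln(4.343) = 1.579 d.
D_c = (0.160/1.09) × 33.68 × e^(−0.160×1.579) = 0.1468 × 33.68 × 0.7767 = 3.840 mg/L.
Minimum DO = 8.81 − 3.840 = 4.970 mg/L.

t_c ≈ 1.58 d; minimum DO ≈ 4.97 mg/L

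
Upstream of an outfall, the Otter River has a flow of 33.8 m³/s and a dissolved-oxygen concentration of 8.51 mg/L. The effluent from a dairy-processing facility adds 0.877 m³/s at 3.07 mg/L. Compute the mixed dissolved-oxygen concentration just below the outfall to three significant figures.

Flow-weighted mixing: C = (Q_r C_r + Q_w C_w)/(Q_r + Q_w)
= (33.8×8.51 + 0.877×3.07)/(33.8 + 0.877) = 290.3/34.68 = 8.372 mg/L.

8.37 mg/L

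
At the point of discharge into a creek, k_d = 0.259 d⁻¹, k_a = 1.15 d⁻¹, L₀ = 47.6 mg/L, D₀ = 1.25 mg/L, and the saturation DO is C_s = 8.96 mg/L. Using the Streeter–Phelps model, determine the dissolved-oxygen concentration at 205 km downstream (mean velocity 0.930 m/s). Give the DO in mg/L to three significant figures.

Travel time t = x/v = 205 km / (0.930 m/s) = 205000 m / 0.930 m/s = 220400 s = 2.551 d.
k_d L₀/(k_a−k_d) = 0.259×47.6/(1.15−0.259) = 12.33/0.8910 = 13.84 mg/L.
e^(−k_d t) = e^(−0.259×2.551) = 0.5164; e^(−k_a t) = e^(−1.15×2.551) = 0.05319.
D = 13.84 × (0.5164 − 0.05319) + 1.25 × 0.05319 = 6.410 + 0.06648 = 6.476 mg/L.
DO = C_s − D = 8.96 − 6.476 = 2.484 mg/L.

DO ≈ 2.48 mg/L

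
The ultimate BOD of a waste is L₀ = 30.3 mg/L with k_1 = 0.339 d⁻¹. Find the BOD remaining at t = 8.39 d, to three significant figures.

L_t = L₀ e^(−k_1 t) = 30.3 × e^(−0.339×8.39) = 30.3 × 0.05818 = 1.763 mg/L.

L ≈ 1.76 mg/L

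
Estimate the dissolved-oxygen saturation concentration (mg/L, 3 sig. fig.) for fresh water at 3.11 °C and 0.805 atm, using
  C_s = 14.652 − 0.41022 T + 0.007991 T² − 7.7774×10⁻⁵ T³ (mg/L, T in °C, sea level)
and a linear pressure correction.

At sea level: C_s = 14.652 − 0.41022×3.11 + 0.007991×3.11² − 7.7774×10⁻⁵×3.11³ = 13.45 mg/L.
Pressure correction: C_s' = 13.45 × 0.805 = 10.83 mg/L.

C_s ≈ 10.8 mg/L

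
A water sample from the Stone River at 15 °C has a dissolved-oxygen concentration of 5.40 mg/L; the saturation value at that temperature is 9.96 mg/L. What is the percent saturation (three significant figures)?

% saturation = C/C_s × 100 = 5.40/9.96 × 100 = 54.2 %.

54.2 % saturation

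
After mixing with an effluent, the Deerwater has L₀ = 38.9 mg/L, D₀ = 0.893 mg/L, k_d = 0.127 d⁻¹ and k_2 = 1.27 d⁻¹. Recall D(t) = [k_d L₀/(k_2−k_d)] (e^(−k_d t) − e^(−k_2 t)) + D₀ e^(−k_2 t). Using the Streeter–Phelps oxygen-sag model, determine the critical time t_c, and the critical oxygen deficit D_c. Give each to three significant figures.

t_c ≈ 1.81 d; D_c ≈ 3.09 mg/L

At the critical point dD/dt = 0, so k_d L₀ e^(−k_d t) = k_2 D. Substituting D(t) from the Streeter–Phelps equation and solving for t gives
t_c = ln[(k_2/k_d)(1 − D₀(k_2−k_d)/(k_d L₀))] / (k_2−k_d).
Here k_2−k_d = 1.143 d⁻¹ and 1 − D₀(k_2−k_d)/(k_d L₀) = 1 − 0.893×1.143/(0.127×38.9) = 0.7934, so
t_c = ln(10.00 × 0.7934) / 1.143 = 2.071 / 1.143 = 1.812 d.
L(t_c) = L₀ e^(−k_d t_c) = 38.9 × 0.7944 = 30.90 mg/L, and at the critical point k_2 D_c = k_d L, so D_c = (0.127/1.27) × 30.90 = 3.090 mg/L.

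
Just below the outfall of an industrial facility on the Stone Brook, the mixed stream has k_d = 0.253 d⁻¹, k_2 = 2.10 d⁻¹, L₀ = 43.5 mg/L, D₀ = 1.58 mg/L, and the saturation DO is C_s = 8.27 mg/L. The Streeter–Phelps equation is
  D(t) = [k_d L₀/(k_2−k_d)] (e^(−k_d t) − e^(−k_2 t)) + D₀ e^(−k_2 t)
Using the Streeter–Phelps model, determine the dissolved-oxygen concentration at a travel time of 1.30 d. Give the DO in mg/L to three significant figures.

DO ≈ 4.27 mg/L

k_d L₀/(k_2−k_d) = 0.253×43.5/(2.10−0.253) = 11.01/1.847 = 5.959 mg/L.
e^(−k_d t) = e^(−0.253×1.300) = 0.7197; e^(−k_2 t) = e^(−2.10×1.300) = 0.06522.
D = 5.959 × (0.7197 − 0.06522) + 1.58 × 0.06522 = 3.900 + 0.1030 = 4.003 mg/L.
DO = C_s − D = 8.27 − 4.003 = 4.267 mg/L.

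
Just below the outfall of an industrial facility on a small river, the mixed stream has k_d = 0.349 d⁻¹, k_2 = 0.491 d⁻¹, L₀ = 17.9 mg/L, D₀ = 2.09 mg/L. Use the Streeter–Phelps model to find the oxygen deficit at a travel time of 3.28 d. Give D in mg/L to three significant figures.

k_d L₀/(k_2−k_d) = 0.349×17.9/(0.491−0.349) = 6.247/0.1420 = 43.99 mg/L.
e^(−k_d t) = e^(−0.349×3.280) = 0.3183; e^(−k_2 t) = e^(−0.491×3.280) = 0.1998.
D = 43.99 × (0.3183 − 0.1998) + 2.09 × 0.1998 = 5.214 + 0.4176 = 5.632 mg/L.

D ≈ 5.63 mg/L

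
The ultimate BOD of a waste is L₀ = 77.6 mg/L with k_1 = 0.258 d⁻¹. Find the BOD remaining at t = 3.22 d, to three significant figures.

L ≈ 33.8 mg/L

L_t = L₀ e^(−k_1 t) = 77.6 × e^(−0.258×3.22) = 77.6 × 0.4357 = 33.81 mg/L.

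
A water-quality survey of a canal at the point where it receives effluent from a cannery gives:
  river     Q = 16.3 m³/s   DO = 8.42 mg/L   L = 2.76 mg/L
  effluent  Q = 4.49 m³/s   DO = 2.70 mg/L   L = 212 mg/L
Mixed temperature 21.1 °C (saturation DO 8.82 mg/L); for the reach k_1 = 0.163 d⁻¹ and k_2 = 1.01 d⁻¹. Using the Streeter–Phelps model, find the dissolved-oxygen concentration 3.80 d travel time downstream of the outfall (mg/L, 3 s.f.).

DO ≈ 4.02 mg/L

Mixed DO = (16.3×8.42 + 4.49×2.70)/(16.3+4.49) = 149.4/20.79 = 7.185 mg/L.
Mixed L₀ = (16.3×2.76 + 4.49×212)/(20.79) = 996.9/20.79 = 47.95 mg/L.
Initial deficit D₀ = C_s − DO₀ = 8.82 − 7.185 = 1.635 mg/L.
D(3.80) = [0.163×47.95/(1.01−0.163)](e^(−0.163×3.80) − e^(−1.01×3.80)) + 1.635 e^(−1.01×3.80)
= 9.228 × (0.5383 − 0.02154) + 1.635 × 0.02154 = 4.803 mg/L.
DO = 8.82 − 4.803 = 4.017 mg/L.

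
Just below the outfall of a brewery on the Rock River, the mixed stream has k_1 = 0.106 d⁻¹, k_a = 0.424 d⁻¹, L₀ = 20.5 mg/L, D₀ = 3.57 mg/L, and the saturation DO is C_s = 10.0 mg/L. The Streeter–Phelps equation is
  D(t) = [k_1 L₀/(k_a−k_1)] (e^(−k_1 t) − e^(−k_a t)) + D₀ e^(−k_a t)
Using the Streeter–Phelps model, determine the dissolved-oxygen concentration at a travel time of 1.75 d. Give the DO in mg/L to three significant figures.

DO ≈ 5.88 mg/L

k_1 L₀/(k_a−k_1) = 0.106×20.5/(0.424−0.106) = 2.173/0.3180 = 6.833 mg/L.
e^(−k_1 t) = e^(−0.106×1.750) = 0.8307; e^(−k_a t) = e^(−0.424×1.750) = 0.4762.
D = 6.833 × (0.8307 − 0.4762) + 3.57 × 0.4762 = 2.423 + 1.700 = 4.123 mg/L.
DO = C_s − D = 10.0 − 4.123 = 5.877 mg/L.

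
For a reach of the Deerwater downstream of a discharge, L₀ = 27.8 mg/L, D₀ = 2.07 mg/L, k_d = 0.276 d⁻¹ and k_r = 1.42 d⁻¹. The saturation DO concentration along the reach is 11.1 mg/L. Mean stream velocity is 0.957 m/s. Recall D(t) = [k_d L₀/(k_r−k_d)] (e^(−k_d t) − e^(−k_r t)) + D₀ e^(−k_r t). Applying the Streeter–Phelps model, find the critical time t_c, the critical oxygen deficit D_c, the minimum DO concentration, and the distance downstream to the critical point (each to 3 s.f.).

t_c ≈ 1.11 d; D_c ≈ 3.98 mg/L; min DO ≈ 7.12 mg/L; x_c ≈ 91.7 km

At the critical point dD/dt = 0, so k_d L₀ e^(−k_d t) = k_r D. Substituting D(t) from the Streeter–Phelps equation and solving for t gives
t_c = ln[(k_r/k_d)(1 − D₀(k_r−k_d)/(k_d L₀))] / (k_r−k_d).
Here k_r−k_d = 1.144 d⁻¹ and 1 − D₀(k_r−k_d)/(k_d L₀) = 1 − 2.07×1.144/(0.276×27.8) = 0.6914, so
t_c = ln(5.145 × 0.6914) / 1.144 = 1.269 / 1.144 = 1.109 d.
D_c = (k_d/k_r) L₀ e^(−k_d t_c) = (0.276/1.42) × 27.8 × e^(−0.276×1.109) = 0.1944 × 27.8 × 0.7363 = 3.978 mg/L.
Minimum DO = C_s − D_c = 11.1 − 3.978 = 7.122 mg/L.
x_c = v t_c = 0.957 m/s × 1.109 d × 86400 s/d = 91710 m ≈ 91.7 km.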